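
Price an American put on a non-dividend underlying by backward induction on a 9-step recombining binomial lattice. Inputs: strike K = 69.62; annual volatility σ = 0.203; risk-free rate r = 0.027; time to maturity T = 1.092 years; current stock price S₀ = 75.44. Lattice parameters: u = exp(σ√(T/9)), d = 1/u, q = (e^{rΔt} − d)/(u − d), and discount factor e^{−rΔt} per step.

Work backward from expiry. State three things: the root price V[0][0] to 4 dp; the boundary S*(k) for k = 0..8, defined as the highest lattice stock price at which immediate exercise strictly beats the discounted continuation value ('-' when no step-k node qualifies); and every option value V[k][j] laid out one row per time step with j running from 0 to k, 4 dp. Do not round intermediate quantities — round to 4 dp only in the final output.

params: Δt=0.12133 u=1.07327 d=0.93173 q=0.50551 e^(-rΔt)=0.99673
t_9 payoffs: 29.6975 23.6329 16.6469 8.5998 0.0000 0.0000 0.0000 0.0000 0.0000 0.0000
t_8: node(8,0) S=42.8476 payoff=26.7724 vs cont=26.5446 → 26.7724 [stop]  node(8,1) S=49.3566 payoff=20.2634 vs cont=20.0356 → 20.2634 [stop]  node(8,2) S=56.8544 payoff=12.7656 vs cont=12.5379 → 12.7656 [stop]  node(8,3) S=65.4912 payoff=4.1288 vs cont=4.2386 → 4.2386 [wait]  node(8,4) S=75.4400 payoff=0.0000 vs cont=0.0000 → 0.0000 [wait]  node(8,5) S=86.9001 payoff=0.0000 vs cont=0.0000 → 0.0000 [wait]  node(8,6) S=100.1011 payoff=0.0000 vs cont=0.0000 → 0.0000 [wait]  node(8,7) S=115.3075 payoff=0.0000 vs cont=0.0000 → 0.0000 [wait]  node(8,8) S=132.8239 payoff=0.0000 vs cont=0.0000 → 0.0000 [wait]  ⇒ S*(8)=56.8544
t_7: node(7,0) S=45.9871 payoff=23.6329 vs cont=23.4052 → 23.6329 [stop]  node(7,1) S=52.9731 payoff=16.6469 vs cont=16.4192 → 16.6469 [stop]  node(7,2) S=61.0202 payoff=8.5998 vs cont=8.4274 → 8.5998 [stop]  node(7,3) S=70.2898 payoff=0.0000 vs cont=2.0891 → 2.0891 [wait]  node(7,4) S=80.9676 payoff=0.0000 vs cont=0.0000 → 0.0000 [wait]  node(7,5) S=93.2674 payoff=0.0000 vs cont=0.0000 → 0.0000 [wait]  node(7,6) S=107.4356 payoff=0.0000 vs cont=0.0000 → 0.0000 [wait]  node(7,7) S=123.7562 payoff=0.0000 vs cont=0.0000 → 0.0000 [wait]  ⇒ S*(7)=61.0202
t_6: node(6,0) S=49.3566 payoff=20.2634 vs cont=20.0356 → 20.2634 [stop]  node(6,1) S=56.8544 payoff=12.7656 vs cont=12.5379 → 12.7656 [stop]  node(6,2) S=65.4912 payoff=4.1288 vs cont=5.2912 → 5.2912 [wait]  node(6,3) S=75.4400 payoff=0.0000 vs cont=1.0296 → 1.0296 [wait]  node(6,4) S=86.9001 payoff=0.0000 vs cont=0.0000 → 0.0000 [wait]  node(6,5) S=100.1011 payoff=0.0000 vs cont=0.0000 → 0.0000 [wait]  node(6,6) S=115.3075 payoff=0.0000 vs cont=0.0000 → 0.0000 [wait]  ⇒ S*(6)=56.8544
t_5: node(5,0) S=52.9731 payoff=16.6469 vs cont=16.4192 → 16.6469 [stop]  node(5,1) S=61.0202 payoff=8.5998 vs cont=8.9578 → 8.9578 [wait]  node(5,2) S=70.2898 payoff=0.0000 vs cont=3.1267 → 3.1267 [wait]  node(5,3) S=80.9676 payoff=0.0000 vs cont=0.5075 → 0.5075 [wait]  node(5,4) S=93.2674 payoff=0.0000 vs cont=0.0000 → 0.0000 [wait]  node(5,5) S=107.4356 payoff=0.0000 vs cont=0.0000 → 0.0000 [wait]  ⇒ S*(5)=52.9731
t_4: node(4,0) S=56.8544 payoff=12.7656 vs cont=12.7182 → 12.7656 [stop]  node(4,1) S=65.4912 payoff=4.1288 vs cont=5.9904 → 5.9904 [wait]  node(4,2) S=75.4400 payoff=0.0000 vs cont=1.7967 → 1.7967 [wait]  node(4,3) S=86.9001 payoff=0.0000 vs cont=0.2501 → 0.2501 [wait]  node(4,4) S=100.1011 payoff=0.0000 vs cont=0.0000 → 0.0000 [wait]  ⇒ S*(4)=56.8544
t_3: node(3,0) S=61.0202 payoff=8.5998 vs cont=9.3101 → 9.3101 [wait]  node(3,1) S=70.2898 payoff=0.0000 vs cont=3.8578 → 3.8578 [wait]  node(3,2) S=80.9676 payoff=0.0000 vs cont=1.0116 → 1.0116 [wait]  node(3,3) S=93.2674 payoff=0.0000 vs cont=0.1233 → 0.1233 [wait]  ⇒ S*(3)=-
t_2: node(2,0) S=65.4912 payoff=4.1288 vs cont=6.5324 → 6.5324 [wait]  node(2,1) S=75.4400 payoff=0.0000 vs cont=2.4111 → 2.4111 [wait]  node(2,2) S=86.9001 payoff=0.0000 vs cont=0.5607 → 0.5607 [wait]  ⇒ S*(2)=-
t_1: node(1,0) S=70.2898 payoff=0.0000 vs cont=4.4345 → 4.4345 [wait]  node(1,1) S=80.9676 payoff=0.0000 vs cont=1.4709 → 1.4709 [wait]  ⇒ S*(1)=-
t_0: node(0,0) S=75.4400 payoff=0.0000 vs cont=2.9267 → 2.9267 [wait]  ⇒ S*(0)=-

price = 2.9267
boundary = - - - - 56.8544 52.9731 56.8544 61.0202 56.8544
tree:
2.9267
4.4345 1.4709
6.5324 2.4111 0.5607
9.3101 3.8578 1.0116 0.1233
12.7656 5.9904 1.7967 0.2501 0.0000
16.6469 8.9578 3.1267 0.5075 0.0000 0.0000
20.2634 12.7656 5.2912 1.0296 0.0000 0.0000 0.0000
23.6329 16.6469 8.5998 2.0891 0.0000 0.0000 0.0000 0.0000
26.7724 20.2634 12.7656 4.2386 0.0000 0.0000 0.0000 0.0000 0.0000
29.6975 23.6329 16.6469 8.5998 0.0000 0.0000 0.0000 0.0000 0.0000 0.0000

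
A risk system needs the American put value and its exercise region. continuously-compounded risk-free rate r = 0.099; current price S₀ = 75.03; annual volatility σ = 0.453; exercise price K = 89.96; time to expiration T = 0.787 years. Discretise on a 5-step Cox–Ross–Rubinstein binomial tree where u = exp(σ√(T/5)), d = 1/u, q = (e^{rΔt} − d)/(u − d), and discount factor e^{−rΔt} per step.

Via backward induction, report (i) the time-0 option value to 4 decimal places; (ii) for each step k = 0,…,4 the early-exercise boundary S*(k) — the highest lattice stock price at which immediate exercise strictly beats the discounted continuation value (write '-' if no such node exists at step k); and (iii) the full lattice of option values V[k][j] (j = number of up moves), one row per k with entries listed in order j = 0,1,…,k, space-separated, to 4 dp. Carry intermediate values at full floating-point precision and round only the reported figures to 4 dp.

params: Δt=0.15740 u=1.19688 d=0.83550 q=0.49865 e^(-rΔt)=0.98454
t_5 payoffs: 59.4126 46.1999 27.2722 0.1578 0.0000 0.0000
t_4: node(4,0) S=36.5617 payoff=53.3983 vs cont=52.0074 → 53.3983 [stop]  node(4,1) S=52.3758 payoff=37.5842 vs cont=36.1933 → 37.5842 [stop]  node(4,2) S=75.0300 payoff=14.9300 vs cont=13.5391 → 14.9300 [stop]  node(4,3) S=107.4829 payoff=0.0000 vs cont=0.0779 → 0.0779 [wait]  node(4,4) S=153.9726 payoff=0.0000 vs cont=0.0000 → 0.0000 [wait]  ⇒ S*(4)=75.0300
t_3: node(3,0) S=43.7601 payoff=46.1999 vs cont=44.8089 → 46.1999 [stop]  node(3,1) S=62.6878 payoff=27.2722 vs cont=25.8813 → 27.2722 [stop]  node(3,2) S=89.8022 payoff=0.1578 vs cont=7.4077 → 7.4077 [wait]  node(3,3) S=128.6446 payoff=0.0000 vs cont=0.0384 → 0.0384 [wait]  ⇒ S*(3)=62.6878
t_2: node(2,0) S=52.3758 payoff=37.5842 vs cont=36.1933 → 37.5842 [stop]  node(2,1) S=75.0300 payoff=14.9300 vs cont=17.0983 → 17.0983 [wait]  node(2,2) S=107.4829 payoff=0.0000 vs cont=3.6753 → 3.6753 [wait]  ⇒ S*(2)=52.3758
t_1: node(1,0) S=62.6878 payoff=27.2722 vs cont=26.9458 → 27.2722 [stop]  node(1,1) S=89.8022 payoff=0.1578 vs cont=10.2441 → 10.2441 [wait]  ⇒ S*(1)=62.6878
t_0: node(0,0) S=75.0300 payoff=14.9300 vs cont=18.4908 → 18.4908 [wait]  ⇒ S*(0)=-

price = 18.4908
boundary = - 62.6878 52.3758 62.6878 75.0300
tree:
18.4908
27.2722 10.2441
37.5842 17.0983 3.6753
46.1999 27.2722 7.4077 0.0384
53.3983 37.5842 14.9300 0.0779 0.0000
59.4126 46.1999 27.2722 0.1578 0.0000 0.0000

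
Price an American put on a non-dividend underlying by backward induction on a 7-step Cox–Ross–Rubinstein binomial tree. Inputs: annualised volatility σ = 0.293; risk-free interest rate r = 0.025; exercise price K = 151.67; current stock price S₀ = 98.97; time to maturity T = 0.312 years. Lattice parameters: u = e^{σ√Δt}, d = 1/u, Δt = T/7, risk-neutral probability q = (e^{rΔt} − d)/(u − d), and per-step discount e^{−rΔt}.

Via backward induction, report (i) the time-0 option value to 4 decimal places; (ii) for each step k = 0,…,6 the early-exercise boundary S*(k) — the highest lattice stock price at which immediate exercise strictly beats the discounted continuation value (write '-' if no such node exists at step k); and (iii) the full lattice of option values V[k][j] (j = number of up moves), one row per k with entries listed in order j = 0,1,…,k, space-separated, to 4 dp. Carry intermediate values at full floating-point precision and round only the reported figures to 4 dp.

Δt=0.04457, u=1.06381, d=0.94002, q=0.49355, disc=e^(-rΔt)=0.99889
k=7 terminal: V=max(K-S,0) → 87.4824 79.0292 69.4628 58.6366 46.3846 32.5191 16.8276 0.0000
k=6: j=0 S=68.2835 intr=83.3865 cont=83.2175 V=83.3865[EX]; j=1 S=77.2761 intr=74.3939 cont=74.2250 V=74.3939[EX]; j=2 S=87.4529 intr=64.2171 cont=64.0482 V=64.2171[EX]; j=3 S=98.9700 intr=52.7000 cont=52.5311 V=52.7000[EX]; j=4 S=112.0038 intr=39.6662 cont=39.4973 V=39.6662[EX]; j=5 S=126.7541 intr=24.9159 cont=24.7470 V=24.9159[EX]; j=6 S=143.4469 intr=8.2231 cont=8.5129 V=8.5129[hold]  S*(6)=126.7541
k=5: j=0 S=72.6408 intr=79.0292 cont=78.8603 V=79.0292[EX]; j=1 S=82.2072 intr=69.4628 cont=69.2939 V=69.4628[EX]; j=2 S=93.0334 intr=58.6366 cont=58.4677 V=58.6366[EX]; j=3 S=105.2854 intr=46.3846 cont=46.2157 V=46.3846[EX]; j=4 S=119.1509 intr=32.5191 cont=32.3502 V=32.5191[EX]; j=5 S=134.8424 intr=16.8276 cont=16.8015 V=16.8276[EX]  S*(5)=134.8424
k=4: j=0 S=77.2761 intr=74.3939 cont=74.2250 V=74.3939[EX]; j=1 S=87.4529 intr=64.2171 cont=64.0482 V=64.2171[EX]; j=2 S=98.9700 intr=52.7000 cont=52.5311 V=52.7000[EX]; j=3 S=112.0038 intr=39.6662 cont=39.4973 V=39.6662[EX]; j=4 S=126.7541 intr=24.9159 cont=24.7470 V=24.9159[EX]  S*(4)=126.7541
k=3: j=0 S=82.2072 intr=69.4628 cont=69.2939 V=69.4628[EX]; j=1 S=93.0334 intr=58.6366 cont=58.4677 V=58.6366[EX]; j=2 S=105.2854 intr=46.3846 cont=46.2157 V=46.3846[EX]; j=3 S=119.1509 intr=32.5191 cont=32.3502 V=32.5191[EX]  S*(3)=119.1509
k=2: j=0 S=87.4529 intr=64.2171 cont=64.0482 V=64.2171[EX]; j=1 S=98.9700 intr=52.7000 cont=52.5311 V=52.7000[EX]; j=2 S=112.0038 intr=39.6662 cont=39.4973 V=39.6662[EX]  S*(2)=112.0038
k=1: j=0 S=93.0334 intr=58.6366 cont=58.4677 V=58.6366[EX]; j=1 S=105.2854 intr=46.3846 cont=46.2157 V=46.3846[EX]  S*(1)=105.2854
k=0: j=0 S=98.9700 intr=52.7000 cont=52.5311 V=52.7000[EX]  S*(0)=98.9700

price = 52.7000
boundary = 98.9700 105.2854 112.0038 119.1509 126.7541 134.8424 126.7541
tree:
52.7000
58.6366 46.3846
64.2171 52.7000 39.6662
69.4628 58.6366 46.3846 32.5191
74.3939 64.2171 52.7000 39.6662 24.9159
79.0292 69.4628 58.6366 46.3846 32.5191 16.8276
83.3865 74.3939 64.2171 52.7000 39.6662 24.9159 8.5129
87.4824 79.0292 69.4628 58.6366 46.3846 32.5191 16.8276 0.0000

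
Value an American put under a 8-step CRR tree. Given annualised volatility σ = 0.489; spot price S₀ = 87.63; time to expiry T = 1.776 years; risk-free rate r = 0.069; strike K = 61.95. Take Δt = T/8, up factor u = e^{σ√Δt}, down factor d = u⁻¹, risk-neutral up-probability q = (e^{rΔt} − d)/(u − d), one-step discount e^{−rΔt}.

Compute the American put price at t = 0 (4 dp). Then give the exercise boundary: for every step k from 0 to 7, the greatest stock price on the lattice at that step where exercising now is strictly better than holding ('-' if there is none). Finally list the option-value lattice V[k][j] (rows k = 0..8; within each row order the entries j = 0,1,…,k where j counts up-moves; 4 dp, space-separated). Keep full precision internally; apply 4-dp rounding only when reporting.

price = 6.6722
boundary = - - - - 34.8662 27.6912 34.8662 43.9002
tree:
6.6722
9.8869 3.3479
14.2832 5.3651 1.2345
20.0230 8.4243 2.1696 0.2446
27.0838 12.8952 3.7730 0.4739 0.0000
34.2588 19.1028 6.4760 0.9180 0.0000 0.0000
39.9572 27.0838 10.9315 1.7785 0.0000 0.0000 0.0000
44.4830 34.2588 18.0498 3.4455 0.0000 0.0000 0.0000 0.0000
48.0775 39.9572 27.0838 6.6750 0.0000 0.0000 0.0000 0.0000 0.0000

Δt=0.22200  u=1.25911  d=0.79421  q=0.47586  discount=0.98480
step 8 (expiry): payoffs max(K−S,0) = 48.0775 39.9572 27.0838 6.6750 0.0000 0.0000 0.0000 0.0000 0.0000
step 7: (k=7,j=0): S=17.4670, (K−S)⁺=44.4830, hold=43.5413 ⇒ V=44.4830 exercise | (k=7,j=1): S=27.6912, (K−S)⁺=34.2588, hold=33.3171 ⇒ V=34.2588 exercise | (k=7,j=2): S=43.9002, (K−S)⁺=18.0498, hold=17.1081 ⇒ V=18.0498 exercise | (k=7,j=3): S=69.5970, (K−S)⁺=0.0000, hold=3.4455 ⇒ V=3.4455 continue | (k=7,j=4): S=110.3354, (K−S)⁺=0.0000, hold=0.0000 ⇒ V=0.0000 continue | (k=7,j=5): S=174.9199, (K−S)⁺=0.0000, hold=0.0000 ⇒ V=0.0000 continue | (k=7,j=6): S=277.3086, (K−S)⁺=0.0000, hold=0.0000 ⇒ V=0.0000 continue | (k=7,j=7): S=439.6303, (K−S)⁺=0.0000, hold=0.0000 ⇒ V=0.0000 continue  boundary S*=43.9002
step 6: (k=6,j=0): S=21.9928, (K−S)⁺=39.9572, hold=39.0155 ⇒ V=39.9572 exercise | (k=6,j=1): S=34.8662, (K−S)⁺=27.0838, hold=26.1421 ⇒ V=27.0838 exercise | (k=6,j=2): S=55.2750, (K−S)⁺=6.6750, hold=10.9315 ⇒ V=10.9315 continue | (k=6,j=3): S=87.6300, (K−S)⁺=0.0000, hold=1.7785 ⇒ V=1.7785 continue | (k=6,j=4): S=138.9239, (K−S)⁺=0.0000, hold=0.0000 ⇒ V=0.0000 continue | (k=6,j=5): S=220.2426, (K−S)⁺=0.0000, hold=0.0000 ⇒ V=0.0000 continue | (k=6,j=6): S=349.1608, (K−S)⁺=0.0000, hold=0.0000 ⇒ V=0.0000 continue  boundary S*=34.8662
step 5: (k=5,j=0): S=27.6912, (K−S)⁺=34.2588, hold=33.3171 ⇒ V=34.2588 exercise | (k=5,j=1): S=43.9002, (K−S)⁺=18.0498, hold=19.1028 ⇒ V=19.1028 continue | (k=5,j=2): S=69.5970, (K−S)⁺=0.0000, hold=6.4760 ⇒ V=6.4760 continue | (k=5,j=3): S=110.3354, (K−S)⁺=0.0000, hold=0.9180 ⇒ V=0.9180 continue | (k=5,j=4): S=174.9199, (K−S)⁺=0.0000, hold=0.0000 ⇒ V=0.0000 continue | (k=5,j=5): S=277.3086, (K−S)⁺=0.0000, hold=0.0000 ⇒ V=0.0000 continue  boundary S*=27.6912
step 4: (k=4,j=0): S=34.8662, (K−S)⁺=27.0838, hold=26.6355 ⇒ V=27.0838 exercise | (k=4,j=1): S=55.2750, (K−S)⁺=6.6750, hold=12.8952 ⇒ V=12.8952 continue | (k=4,j=2): S=87.6300, (K−S)⁺=0.0000, hold=3.7730 ⇒ V=3.7730 continue | (k=4,j=3): S=138.9239, (K−S)⁺=0.0000, hold=0.4739 ⇒ V=0.4739 continue | (k=4,j=4): S=220.2426, (K−S)⁺=0.0000, hold=0.0000 ⇒ V=0.0000 continue  boundary S*=34.8662
step 3: (k=3,j=0): S=43.9002, (K−S)⁺=18.0498, hold=20.0230 ⇒ V=20.0230 continue | (k=3,j=1): S=69.5970, (K−S)⁺=0.0000, hold=8.4243 ⇒ V=8.4243 continue | (k=3,j=2): S=110.3354, (K−S)⁺=0.0000, hold=2.1696 ⇒ V=2.1696 continue | (k=3,j=3): S=174.9199, (K−S)⁺=0.0000, hold=0.2446 ⇒ V=0.2446 continue  boundary S*=-
step 2: (k=2,j=0): S=55.2750, (K−S)⁺=6.6750, hold=14.2832 ⇒ V=14.2832 continue | (k=2,j=1): S=87.6300, (K−S)⁺=0.0000, hold=5.3651 ⇒ V=5.3651 continue | (k=2,j=2): S=138.9239, (K−S)⁺=0.0000, hold=1.2345 ⇒ V=1.2345 continue  boundary S*=-
step 1: (k=1,j=0): S=69.5970, (K−S)⁺=0.0000, hold=9.8869 ⇒ V=9.8869 continue | (k=1,j=1): S=110.3354, (K−S)⁺=0.0000, hold=3.3479 ⇒ V=3.3479 continue  boundary S*=-
step 0: (k=0,j=0): S=87.6300, (K−S)⁺=0.0000, hold=6.6722 ⇒ V=6.6722 continue  boundary S*=-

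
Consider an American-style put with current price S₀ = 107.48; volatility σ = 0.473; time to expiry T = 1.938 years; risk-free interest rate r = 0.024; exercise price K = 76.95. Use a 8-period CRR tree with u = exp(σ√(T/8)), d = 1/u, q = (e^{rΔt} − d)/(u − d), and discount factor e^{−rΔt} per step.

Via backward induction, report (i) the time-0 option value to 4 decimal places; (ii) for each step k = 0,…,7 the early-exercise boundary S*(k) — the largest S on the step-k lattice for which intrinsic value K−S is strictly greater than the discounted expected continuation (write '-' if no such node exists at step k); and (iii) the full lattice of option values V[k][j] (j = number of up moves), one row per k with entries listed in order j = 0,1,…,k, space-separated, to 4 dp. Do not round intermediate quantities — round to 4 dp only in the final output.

params: Δt=0.24225 u=1.26214 d=0.79231 q=0.45447 e^(-rΔt)=0.99420
t_8 payoffs: 60.2591 50.3617 34.5951 9.4793 0.0000 0.0000 0.0000 0.0000 0.0000
t_7: node(7,0) S=21.0661 payoff=55.8839 vs cont=55.4378 → 55.8839 [stop]  node(7,1) S=33.5581 payoff=43.3919 vs cont=42.9458 → 43.3919 [stop]  node(7,2) S=53.4576 payoff=23.4924 vs cont=23.0463 → 23.4924 [stop]  node(7,3) S=85.1572 payoff=0.0000 vs cont=5.1412 → 5.1412 [wait]  node(7,4) S=135.6544 payoff=0.0000 vs cont=0.0000 → 0.0000 [wait]  node(7,5) S=216.0956 payoff=0.0000 vs cont=0.0000 → 0.0000 [wait]  node(7,6) S=344.2375 payoff=0.0000 vs cont=0.0000 → 0.0000 [wait]  node(7,7) S=548.3658 payoff=0.0000 vs cont=0.0000 → 0.0000 [wait]  ⇒ S*(7)=53.4576
t_6: node(6,0) S=26.5883 payoff=50.3617 vs cont=49.9156 → 50.3617 [stop]  node(6,1) S=42.3549 payoff=34.5951 vs cont=34.1490 → 34.5951 [stop]  node(6,2) S=67.4707 payoff=9.4793 vs cont=15.0645 → 15.0645 [wait]  node(6,3) S=107.4800 payoff=0.0000 vs cont=2.7884 → 2.7884 [wait]  node(6,4) S=171.2142 payoff=0.0000 vs cont=0.0000 → 0.0000 [wait]  node(6,5) S=272.7420 payoff=0.0000 vs cont=0.0000 → 0.0000 [wait]  node(6,6) S=434.4744 payoff=0.0000 vs cont=0.0000 → 0.0000 [wait]  ⇒ S*(6)=42.3549
t_5: node(5,0) S=33.5581 payoff=43.3919 vs cont=42.9458 → 43.3919 [stop]  node(5,1) S=53.4576 payoff=23.4924 vs cont=25.5699 → 25.5699 [wait]  node(5,2) S=85.1572 payoff=0.0000 vs cont=9.4304 → 9.4304 [wait]  node(5,3) S=135.6544 payoff=0.0000 vs cont=1.5124 → 1.5124 [wait]  node(5,4) S=216.0956 payoff=0.0000 vs cont=0.0000 → 0.0000 [wait]  node(5,5) S=344.2375 payoff=0.0000 vs cont=0.0000 → 0.0000 [wait]  ⇒ S*(5)=33.5581
t_4: node(4,0) S=42.3549 payoff=34.5951 vs cont=35.0877 → 35.0877 [wait]  node(4,1) S=67.4707 payoff=9.4793 vs cont=18.1293 → 18.1293 [wait]  node(4,2) S=107.4800 payoff=0.0000 vs cont=5.7981 → 5.7981 [wait]  node(4,3) S=171.2142 payoff=0.0000 vs cont=0.8203 → 0.8203 [wait]  node(4,4) S=272.7420 payoff=0.0000 vs cont=0.0000 → 0.0000 [wait]  ⇒ S*(4)=-
t_3: node(3,0) S=53.4576 payoff=23.4924 vs cont=27.2219 → 27.2219 [wait]  node(3,1) S=85.1572 payoff=0.0000 vs cont=12.4525 → 12.4525 [wait]  node(3,2) S=135.6544 payoff=0.0000 vs cont=3.5153 → 3.5153 [wait]  node(3,3) S=216.0956 payoff=0.0000 vs cont=0.4449 → 0.4449 [wait]  ⇒ S*(3)=-
t_2: node(2,0) S=67.4707 payoff=9.4793 vs cont=20.3907 → 20.3907 [wait]  node(2,1) S=107.4800 payoff=0.0000 vs cont=8.3422 → 8.3422 [wait]  node(2,2) S=171.2142 payoff=0.0000 vs cont=2.1076 → 2.1076 [wait]  ⇒ S*(2)=-
t_1: node(1,0) S=85.1572 payoff=0.0000 vs cont=14.8285 → 14.8285 [wait]  node(1,1) S=135.6544 payoff=0.0000 vs cont=5.4768 → 5.4768 [wait]  ⇒ S*(1)=-
t_0: node(0,0) S=107.4800 payoff=0.0000 vs cont=10.5171 → 10.5171 [wait]  ⇒ S*(0)=-

price = 10.5171
boundary = - - - - - 33.5581 42.3549 53.4576
tree:
10.5171
14.8285 5.4768
20.3907 8.3422 2.1076
27.2219 12.4525 3.5153 0.4449
35.0877 18.1293 5.7981 0.8203 0.0000
43.3919 25.5699 9.4304 1.5124 0.0000 0.0000
50.3617 34.5951 15.0645 2.7884 0.0000 0.0000 0.0000
55.8839 43.3919 23.4924 5.1412 0.0000 0.0000 0.0000 0.0000
60.2591 50.3617 34.5951 9.4793 0.0000 0.0000 0.0000 0.0000 0.0000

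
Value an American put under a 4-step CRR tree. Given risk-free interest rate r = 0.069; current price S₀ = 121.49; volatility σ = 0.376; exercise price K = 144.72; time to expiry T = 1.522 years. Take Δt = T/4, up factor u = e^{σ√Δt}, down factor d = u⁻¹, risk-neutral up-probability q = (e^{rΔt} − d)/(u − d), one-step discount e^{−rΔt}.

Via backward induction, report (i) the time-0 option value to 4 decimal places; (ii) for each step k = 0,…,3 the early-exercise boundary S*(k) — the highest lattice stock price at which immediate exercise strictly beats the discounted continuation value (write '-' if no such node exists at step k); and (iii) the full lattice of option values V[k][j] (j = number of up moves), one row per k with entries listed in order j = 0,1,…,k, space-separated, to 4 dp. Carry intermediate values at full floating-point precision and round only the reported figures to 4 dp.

params: Δt=0.38050 u=1.26104 d=0.79300 q=0.49911 e^(-rΔt)=0.97409
t_4 payoffs: 96.6771 68.3215 23.2300 0.0000 0.0000
t_3: node(3,0) S=60.5839 payoff=84.1361 vs cont=80.3860 → 84.1361 [stop]  node(3,1) S=96.3413 payoff=48.3787 vs cont=44.6285 → 48.3787 [stop]  node(3,2) S=153.2034 payoff=0.0000 vs cont=11.3341 → 11.3341 [wait]  node(3,3) S=243.6262 payoff=0.0000 vs cont=0.0000 → 0.0000 [wait]  ⇒ S*(3)=96.3413
t_2: node(2,0) S=76.3985 payoff=68.3215 vs cont=64.5714 → 68.3215 [stop]  node(2,1) S=121.4900 payoff=23.2300 vs cont=29.1147 → 29.1147 [wait]  node(2,2) S=193.1951 payoff=0.0000 vs cont=5.5300 → 5.5300 [wait]  ⇒ S*(2)=76.3985
t_1: node(1,0) S=96.3413 payoff=48.3787 vs cont=47.4896 → 48.3787 [stop]  node(1,1) S=153.2034 payoff=0.0000 vs cont=16.8939 → 16.8939 [wait]  ⇒ S*(1)=96.3413
t_0: node(0,0) S=121.4900 payoff=23.2300 vs cont=31.8178 → 31.8178 [wait]  ⇒ S*(0)=-

price = 31.8178
boundary = - 96.3413 76.3985 96.3413
tree:
31.8178
48.3787 16.8939
68.3215 29.1147 5.5300
84.1361 48.3787 11.3341 0.0000
96.6771 68.3215 23.2300 0.0000 0.0000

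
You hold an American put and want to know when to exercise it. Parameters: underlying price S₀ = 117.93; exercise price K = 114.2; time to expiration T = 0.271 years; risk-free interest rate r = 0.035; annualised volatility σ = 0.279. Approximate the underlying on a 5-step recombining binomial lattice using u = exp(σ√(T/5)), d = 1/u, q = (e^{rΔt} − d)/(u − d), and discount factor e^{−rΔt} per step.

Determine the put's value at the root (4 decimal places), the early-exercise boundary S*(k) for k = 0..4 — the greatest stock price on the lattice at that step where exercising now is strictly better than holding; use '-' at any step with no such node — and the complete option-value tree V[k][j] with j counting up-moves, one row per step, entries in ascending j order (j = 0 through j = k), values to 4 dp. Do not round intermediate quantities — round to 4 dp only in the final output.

Δt=0.05420, u=1.06711, d=0.93711, q=0.49837, disc=e^(-rΔt)=0.99810
k=5 terminal: V=max(K-S,0) → 28.9726 17.1496 3.6865 0.0000 0.0000 0.0000
k=4: j=0 S=90.9470 intr=23.2530 cont=23.0366 V=23.2530[EX]; j=1 S=103.5634 intr=10.6366 cont=10.4202 V=10.6366[EX]; j=2 S=117.9300 intr=0.0000 cont=1.8457 V=1.8457[hold]; j=3 S=134.2896 intr=0.0000 cont=0.0000 V=0.0000[hold]; j=4 S=152.9186 intr=0.0000 cont=0.0000 V=0.0000[hold]  S*(4)=103.5634
k=3: j=0 S=97.0504 intr=17.1496 cont=16.9332 V=17.1496[EX]; j=1 S=110.5135 intr=3.6865 cont=6.2436 V=6.2436[hold]; j=2 S=125.8442 intr=0.0000 cont=0.9241 V=0.9241[hold]; j=3 S=143.3017 intr=0.0000 cont=0.0000 V=0.0000[hold]  S*(3)=97.0504
k=2: j=0 S=103.5634 intr=10.6366 cont=11.6922 V=11.6922[hold]; j=1 S=117.9300 intr=0.0000 cont=3.5857 V=3.5857[hold]; j=2 S=134.2896 intr=0.0000 cont=0.4627 V=0.4627[hold]  S*(2)=-
k=1: j=0 S=110.5135 intr=3.6865 cont=7.6376 V=7.6376[hold]; j=1 S=125.8442 intr=0.0000 cont=2.0254 V=2.0254[hold]  S*(1)=-
k=0: j=0 S=117.9300 intr=0.0000 cont=4.8315 V=4.8315[hold]  S*(0)=-

price = 4.8315
boundary = - - - 97.0504 103.5634
tree:
4.8315
7.6376 2.0254
11.6922 3.5857 0.4627
17.1496 6.2436 0.9241 0.0000
23.2530 10.6366 1.8457 0.0000 0.0000
28.9726 17.1496 3.6865 0.0000 0.0000 0.0000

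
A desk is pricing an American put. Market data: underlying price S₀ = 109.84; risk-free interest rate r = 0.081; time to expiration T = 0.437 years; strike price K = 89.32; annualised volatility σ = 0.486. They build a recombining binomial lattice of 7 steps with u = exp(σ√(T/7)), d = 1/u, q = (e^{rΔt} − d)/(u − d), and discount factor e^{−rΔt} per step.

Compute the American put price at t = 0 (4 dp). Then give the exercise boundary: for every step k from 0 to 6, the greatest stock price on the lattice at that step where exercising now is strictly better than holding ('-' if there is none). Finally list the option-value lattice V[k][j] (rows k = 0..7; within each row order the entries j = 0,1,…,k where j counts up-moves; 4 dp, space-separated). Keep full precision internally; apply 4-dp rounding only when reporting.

price = 4.3189
boundary = - - - - - 59.8518 67.5794
tree:
4.3189
6.7956 1.7910
10.4081 3.1135 0.4357
15.4154 5.3145 0.8595 0.0000
21.8882 8.8514 1.6955 0.0000 0.0000
29.4682 14.2409 3.3446 0.0000 0.0000 0.0000
36.3121 21.7406 6.5979 0.0000 0.0000 0.0000 0.0000
42.3734 29.4682 13.0154 0.0000 0.0000 0.0000 0.0000 0.0000

Δt=0.06243  u=1.12911  d=0.88565  q=0.49050  discount=0.99496
step 7 (expiry): payoffs max(K−S,0) = 42.3734 29.4682 13.0154 0.0000 0.0000 0.0000 0.0000 0.0000
step 6: (k=6,j=0): S=53.0079, (K−S)⁺=36.3121, hold=35.8615 ⇒ V=36.3121 exercise | (k=6,j=1): S=67.5794, (K−S)⁺=21.7406, hold=21.2901 ⇒ V=21.7406 exercise | (k=6,j=2): S=86.1563, (K−S)⁺=3.1637, hold=6.5979 ⇒ V=6.5979 continue | (k=6,j=3): S=109.8400, (K−S)⁺=0.0000, hold=0.0000 ⇒ V=0.0000 continue | (k=6,j=4): S=140.0341, (K−S)⁺=0.0000, hold=0.0000 ⇒ V=0.0000 continue | (k=6,j=5): S=178.5283, (K−S)⁺=0.0000, hold=0.0000 ⇒ V=0.0000 continue | (k=6,j=6): S=227.6042, (K−S)⁺=0.0000, hold=0.0000 ⇒ V=0.0000 continue  boundary S*=67.5794
step 5: (k=5,j=0): S=59.8518, (K−S)⁺=29.4682, hold=29.0176 ⇒ V=29.4682 exercise | (k=5,j=1): S=76.3046, (K−S)⁺=13.0154, hold=14.2409 ⇒ V=14.2409 continue | (k=5,j=2): S=97.2801, (K−S)⁺=0.0000, hold=3.3446 ⇒ V=3.3446 continue | (k=5,j=3): S=124.0215, (K−S)⁺=0.0000, hold=0.0000 ⇒ V=0.0000 continue | (k=5,j=4): S=158.1140, (K−S)⁺=0.0000, hold=0.0000 ⇒ V=0.0000 continue | (k=5,j=5): S=201.5782, (K−S)⁺=0.0000, hold=0.0000 ⇒ V=0.0000 continue  boundary S*=59.8518
step 4: (k=4,j=0): S=67.5794, (K−S)⁺=21.7406, hold=21.8882 ⇒ V=21.8882 continue | (k=4,j=1): S=86.1563, (K−S)⁺=3.1637, hold=8.8514 ⇒ V=8.8514 continue | (k=4,j=2): S=109.8400, (K−S)⁺=0.0000, hold=1.6955 ⇒ V=1.6955 continue | (k=4,j=3): S=140.0341, (K−S)⁺=0.0000, hold=0.0000 ⇒ V=0.0000 continue | (k=4,j=4): S=178.5283, (K−S)⁺=0.0000, hold=0.0000 ⇒ V=0.0000 continue  boundary S*=-
step 3: (k=3,j=0): S=76.3046, (K−S)⁺=13.0154, hold=15.4154 ⇒ V=15.4154 continue | (k=3,j=1): S=97.2801, (K−S)⁺=0.0000, hold=5.3145 ⇒ V=5.3145 continue | (k=3,j=2): S=124.0215, (K−S)⁺=0.0000, hold=0.8595 ⇒ V=0.8595 continue | (k=3,j=3): S=158.1140, (K−S)⁺=0.0000, hold=0.0000 ⇒ V=0.0000 continue  boundary S*=-
step 2: (k=2,j=0): S=86.1563, (K−S)⁺=3.1637, hold=10.4081 ⇒ V=10.4081 continue | (k=2,j=1): S=109.8400, (K−S)⁺=0.0000, hold=3.1135 ⇒ V=3.1135 continue | (k=2,j=2): S=140.0341, (K−S)⁺=0.0000, hold=0.4357 ⇒ V=0.4357 continue  boundary S*=-
step 1: (k=1,j=0): S=97.2801, (K−S)⁺=0.0000, hold=6.7956 ⇒ V=6.7956 continue | (k=1,j=1): S=124.0215, (K−S)⁺=0.0000, hold=1.7910 ⇒ V=1.7910 continue  boundary S*=-
step 0: (k=0,j=0): S=109.8400, (K−S)⁺=0.0000, hold=4.3189 ⇒ V=4.3189 continue  boundary S*=-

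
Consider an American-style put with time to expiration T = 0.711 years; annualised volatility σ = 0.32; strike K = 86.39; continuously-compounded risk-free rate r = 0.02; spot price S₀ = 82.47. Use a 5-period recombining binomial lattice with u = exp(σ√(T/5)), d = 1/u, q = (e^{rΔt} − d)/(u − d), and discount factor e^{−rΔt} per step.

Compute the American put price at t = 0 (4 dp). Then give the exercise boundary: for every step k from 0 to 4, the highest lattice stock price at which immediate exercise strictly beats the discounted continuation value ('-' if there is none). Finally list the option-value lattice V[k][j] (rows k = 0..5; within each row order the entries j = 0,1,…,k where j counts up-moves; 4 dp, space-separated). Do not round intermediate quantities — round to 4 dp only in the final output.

price = 10.8399
boundary = - - - 57.4218 64.7863
tree:
10.8399
15.7416 5.6287
21.9214 9.1837 1.8360
28.9682 14.4670 3.5520 0.0000
35.4955 21.6037 6.8718 0.0000 0.0000
41.2809 28.9682 13.2947 0.0000 0.0000 0.0000

Δt=0.14220, u=1.12825, d=0.88633, q=0.48164, disc=e^(-rΔt)=0.99716
k=5 terminal: V=max(K-S,0) → 41.2809 28.9682 13.2947 0.0000 0.0000 0.0000
k=4: j=0 S=50.8945 intr=35.4955 cont=35.2502 V=35.4955[EX]; j=1 S=64.7863 intr=21.6037 cont=21.3583 V=21.6037[EX]; j=2 S=82.4700 intr=3.9200 cont=6.8718 V=6.8718[hold]; j=3 S=104.9805 intr=0.0000 cont=0.0000 V=0.0000[hold]; j=4 S=133.6354 intr=0.0000 cont=0.0000 V=0.0000[hold]  S*(4)=64.7863
k=3: j=0 S=57.4218 intr=28.9682 cont=28.7228 V=28.9682[EX]; j=1 S=73.0953 intr=13.2947 cont=14.4670 V=14.4670[hold]; j=2 S=93.0470 intr=0.0000 cont=3.5520 V=3.5520[hold]; j=3 S=118.4446 intr=0.0000 cont=0.0000 V=0.0000[hold]  S*(3)=57.4218
k=2: j=0 S=64.7863 intr=21.6037 cont=21.9214 V=21.9214[hold]; j=1 S=82.4700 intr=3.9200 cont=9.1837 V=9.1837[hold]; j=2 S=104.9805 intr=0.0000 cont=1.8360 V=1.8360[hold]  S*(2)=-
k=1: j=0 S=73.0953 intr=13.2947 cont=15.7416 V=15.7416[hold]; j=1 S=93.0470 intr=0.0000 cont=5.6287 V=5.6287[hold]  S*(1)=-
k=0: j=0 S=82.4700 intr=3.9200 cont=10.8399 V=10.8399[hold]  S*(0)=-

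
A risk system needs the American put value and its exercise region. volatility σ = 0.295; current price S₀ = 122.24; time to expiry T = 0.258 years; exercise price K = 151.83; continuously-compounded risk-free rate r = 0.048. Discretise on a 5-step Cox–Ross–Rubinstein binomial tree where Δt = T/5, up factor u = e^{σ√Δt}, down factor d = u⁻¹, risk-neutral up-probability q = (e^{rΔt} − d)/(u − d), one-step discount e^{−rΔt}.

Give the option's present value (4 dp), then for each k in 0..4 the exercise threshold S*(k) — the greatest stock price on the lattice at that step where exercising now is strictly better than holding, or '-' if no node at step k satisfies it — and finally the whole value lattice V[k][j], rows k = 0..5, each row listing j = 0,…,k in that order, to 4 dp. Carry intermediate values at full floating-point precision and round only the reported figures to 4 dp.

price = 29.5900
boundary = 122.2400 114.3170 122.2400 130.7121 139.7714
tree:
29.5900
37.5130 21.6094
44.9225 29.5900 13.7910
51.8517 37.5130 21.1179 6.5833
58.3318 44.9225 29.5900 12.0586 1.1786
64.3919 51.8517 37.5130 21.1179 2.3714 0.0000

Δt=0.05160  u=1.06931  d=0.93518  q=0.50174  discount=0.99753
step 5 (expiry): payoffs max(K−S,0) = 64.3919 51.8517 37.5130 21.1179 2.3714 0.0000
step 4: (k=4,j=0): S=93.4982, (K−S)⁺=58.3318, hold=57.9562 ⇒ V=58.3318 exercise | (k=4,j=1): S=106.9075, (K−S)⁺=44.9225, hold=44.5469 ⇒ V=44.9225 exercise | (k=4,j=2): S=122.2400, (K−S)⁺=29.5900, hold=29.2144 ⇒ V=29.5900 exercise | (k=4,j=3): S=139.7714, (K−S)⁺=12.0586, hold=11.6830 ⇒ V=12.0586 exercise | (k=4,j=4): S=159.8172, (K−S)⁺=0.0000, hold=1.1786 ⇒ V=1.1786 continue  boundary S*=139.7714
step 3: (k=3,j=0): S=99.9783, (K−S)⁺=51.8517, hold=51.4761 ⇒ V=51.8517 exercise | (k=3,j=1): S=114.3170, (K−S)⁺=37.5130, hold=37.1374 ⇒ V=37.5130 exercise | (k=3,j=2): S=130.7121, (K−S)⁺=21.1179, hold=20.7423 ⇒ V=21.1179 exercise | (k=3,j=3): S=149.4586, (K−S)⁺=2.3714, hold=6.5833 ⇒ V=6.5833 continue  boundary S*=130.7121
step 2: (k=2,j=0): S=106.9075, (K−S)⁺=44.9225, hold=44.5469 ⇒ V=44.9225 exercise | (k=2,j=1): S=122.2400, (K−S)⁺=29.5900, hold=29.2144 ⇒ V=29.5900 exercise | (k=2,j=2): S=139.7714, (K−S)⁺=12.0586, hold=13.7910 ⇒ V=13.7910 continue  boundary S*=122.2400
step 1: (k=1,j=0): S=114.3170, (K−S)⁺=37.5130, hold=37.1374 ⇒ V=37.5130 exercise | (k=1,j=1): S=130.7121, (K−S)⁺=21.1179, hold=21.6094 ⇒ V=21.6094 continue  boundary S*=114.3170
step 0: (k=0,j=0): S=122.2400, (K−S)⁺=29.5900, hold=29.4604 ⇒ V=29.5900 exercise  boundary S*=122.2400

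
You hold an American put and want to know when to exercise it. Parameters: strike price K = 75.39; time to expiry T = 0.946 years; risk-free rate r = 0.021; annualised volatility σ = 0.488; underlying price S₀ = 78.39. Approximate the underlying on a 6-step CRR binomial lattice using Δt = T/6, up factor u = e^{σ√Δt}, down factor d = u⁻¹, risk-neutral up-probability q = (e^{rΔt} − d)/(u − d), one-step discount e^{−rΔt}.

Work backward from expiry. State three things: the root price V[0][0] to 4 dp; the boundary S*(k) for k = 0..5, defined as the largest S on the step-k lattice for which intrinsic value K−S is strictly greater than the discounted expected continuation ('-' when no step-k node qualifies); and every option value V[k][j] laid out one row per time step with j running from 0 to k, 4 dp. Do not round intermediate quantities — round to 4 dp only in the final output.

price = 12.0718
boundary = - - - 43.8328 36.1115 43.8328
tree:
12.0718
17.2767 6.0540
23.8697 9.6682 1.8586
31.5572 15.0250 3.4547 0.0000
39.2785 22.4526 6.4214 0.0000 0.0000
45.6397 31.5572 11.9356 0.0000 0.0000 0.0000
50.8803 39.2785 22.1849 0.0000 0.0000 0.0000 0.0000

Δt=0.15767, u=1.21382, d=0.82385, q=0.46021, disc=e^(-rΔt)=0.99669
k=6 terminal: V=max(K-S,0) → 50.8803 39.2785 22.1849 0.0000 0.0000 0.0000 0.0000
k=5: j=0 S=29.7503 intr=45.6397 cont=45.3905 V=45.6397[EX]; j=1 S=43.8328 intr=31.5572 cont=31.3080 V=31.5572[EX]; j=2 S=64.5813 intr=10.8087 cont=11.9356 V=11.9356[hold]; j=3 S=95.1513 intr=0.0000 cont=0.0000 V=0.0000[hold]; j=4 S=140.1917 intr=0.0000 cont=0.0000 V=0.0000[hold]; j=5 S=206.5523 intr=0.0000 cont=0.0000 V=0.0000[hold]  S*(5)=43.8328
k=4: j=0 S=36.1115 intr=39.2785 cont=39.0293 V=39.2785[EX]; j=1 S=53.2051 intr=22.1849 cont=22.4526 V=22.4526[hold]; j=2 S=78.3900 intr=0.0000 cont=6.4214 V=6.4214[hold]; j=3 S=115.4964 intr=0.0000 cont=0.0000 V=0.0000[hold]; j=4 S=170.1673 intr=0.0000 cont=0.0000 V=0.0000[hold]  S*(4)=36.1115
k=3: j=0 S=43.8328 intr=31.5572 cont=31.4308 V=31.5572[EX]; j=1 S=64.5813 intr=10.8087 cont=15.0250 V=15.0250[hold]; j=2 S=95.1513 intr=0.0000 cont=3.4547 V=3.4547[hold]; j=3 S=140.1917 intr=0.0000 cont=0.0000 V=0.0000[hold]  S*(3)=43.8328
k=2: j=0 S=53.2051 intr=22.1849 cont=23.8697 V=23.8697[hold]; j=1 S=78.3900 intr=0.0000 cont=9.6682 V=9.6682[hold]; j=2 S=115.4964 intr=0.0000 cont=1.8586 V=1.8586[hold]  S*(2)=-
k=1: j=0 S=64.5813 intr=10.8087 cont=17.2767 V=17.2767[hold]; j=1 S=95.1513 intr=0.0000 cont=6.0540 V=6.0540[hold]  S*(1)=-
k=0: j=0 S=78.3900 intr=0.0000 cont=12.0718 V=12.0718[hold]  S*(0)=-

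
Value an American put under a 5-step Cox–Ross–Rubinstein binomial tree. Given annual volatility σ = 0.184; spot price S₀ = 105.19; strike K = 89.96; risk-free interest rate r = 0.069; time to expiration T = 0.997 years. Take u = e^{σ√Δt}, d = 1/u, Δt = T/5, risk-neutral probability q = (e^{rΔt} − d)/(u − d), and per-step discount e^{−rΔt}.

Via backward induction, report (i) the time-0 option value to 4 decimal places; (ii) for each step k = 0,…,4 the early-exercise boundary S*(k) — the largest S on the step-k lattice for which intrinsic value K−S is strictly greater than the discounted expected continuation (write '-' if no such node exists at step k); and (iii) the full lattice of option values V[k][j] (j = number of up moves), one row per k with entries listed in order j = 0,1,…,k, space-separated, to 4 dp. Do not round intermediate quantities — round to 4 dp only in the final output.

Δt=0.19940  u=1.08563  d=0.92112  q=0.56368  discount=0.98634
step 5 (expiry): payoffs max(K−S,0) = 20.2078 7.7500 0.0000 0.0000 0.0000 0.0000
step 4: (k=4,j=0): S=75.7254, (K−S)⁺=14.2346, hold=13.0054 ⇒ V=14.2346 exercise | (k=4,j=1): S=89.2499, (K−S)⁺=0.7101, hold=3.3353 ⇒ V=3.3353 continue | (k=4,j=2): S=105.1900, (K−S)⁺=0.0000, hold=0.0000 ⇒ V=0.0000 continue | (k=4,j=3): S=123.9770, (K−S)⁺=0.0000, hold=0.0000 ⇒ V=0.0000 continue | (k=4,j=4): S=146.1193, (K−S)⁺=0.0000, hold=0.0000 ⇒ V=0.0000 continue  boundary S*=75.7254
step 3: (k=3,j=0): S=82.2100, (K−S)⁺=7.7500, hold=7.9803 ⇒ V=7.9803 continue | (k=3,j=1): S=96.8927, (K−S)⁺=0.0000, hold=1.4354 ⇒ V=1.4354 continue | (k=3,j=2): S=114.1978, (K−S)⁺=0.0000, hold=0.0000 ⇒ V=0.0000 continue | (k=3,j=3): S=134.5936, (K−S)⁺=0.0000, hold=0.0000 ⇒ V=0.0000 continue  boundary S*=-
step 2: (k=2,j=0): S=89.2499, (K−S)⁺=0.7101, hold=4.2324 ⇒ V=4.2324 continue | (k=2,j=1): S=105.1900, (K−S)⁺=0.0000, hold=0.6177 ⇒ V=0.6177 continue | (k=2,j=2): S=123.9770, (K−S)⁺=0.0000, hold=0.0000 ⇒ V=0.0000 continue  boundary S*=-
step 1: (k=1,j=0): S=96.8927, (K−S)⁺=0.0000, hold=2.1649 ⇒ V=2.1649 continue | (k=1,j=1): S=114.1978, (K−S)⁺=0.0000, hold=0.2658 ⇒ V=0.2658 continue  boundary S*=-
step 0: (k=0,j=0): S=105.1900, (K−S)⁺=0.0000, hold=1.0795 ⇒ V=1.0795 continue  boundary S*=-

price = 1.0795
boundary = - - - - 75.7254
tree:
1.0795
2.1649 0.2658
4.2324 0.6177 0.0000
7.9803 1.4354 0.0000 0.0000
14.2346 3.3353 0.0000 0.0000 0.0000
20.2078 7.7500 0.0000 0.0000 0.0000 0.0000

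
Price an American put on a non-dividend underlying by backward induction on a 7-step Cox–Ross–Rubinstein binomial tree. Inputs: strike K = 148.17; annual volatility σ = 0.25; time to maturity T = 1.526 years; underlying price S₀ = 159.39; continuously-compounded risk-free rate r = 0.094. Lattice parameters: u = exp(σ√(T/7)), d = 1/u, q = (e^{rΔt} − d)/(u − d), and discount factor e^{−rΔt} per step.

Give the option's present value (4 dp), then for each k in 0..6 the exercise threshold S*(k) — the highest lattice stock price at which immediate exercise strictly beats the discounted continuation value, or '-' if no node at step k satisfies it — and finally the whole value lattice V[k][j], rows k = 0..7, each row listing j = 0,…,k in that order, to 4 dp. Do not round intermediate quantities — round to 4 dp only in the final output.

Δt=0.21800  u=1.12381  d=0.88983  q=0.55933  discount=0.97972
step 7 (expiry): payoffs max(K−S,0) = 77.7645 59.2512 35.8698 6.3402 0.0000 0.0000 0.0000 0.0000
step 6: (k=6,j=0): S=79.1225, (K−S)⁺=69.0475, hold=66.0421 ⇒ V=69.0475 exercise | (k=6,j=1): S=99.9279, (K−S)⁺=48.2421, hold=45.2367 ⇒ V=48.2421 exercise | (k=6,j=2): S=126.2043, (K−S)⁺=21.9657, hold=18.9603 ⇒ V=21.9657 exercise | (k=6,j=3): S=159.3900, (K−S)⁺=0.0000, hold=2.7372 ⇒ V=2.7372 continue | (k=6,j=4): S=201.3020, (K−S)⁺=0.0000, hold=0.0000 ⇒ V=0.0000 continue | (k=6,j=5): S=254.2349, (K−S)⁺=0.0000, hold=0.0000 ⇒ V=0.0000 continue | (k=6,j=6): S=321.0867, (K−S)⁺=0.0000, hold=0.0000 ⇒ V=0.0000 continue  boundary S*=126.2043
step 5: (k=5,j=0): S=88.9188, (K−S)⁺=59.2512, hold=56.2458 ⇒ V=59.2512 exercise | (k=5,j=1): S=112.3002, (K−S)⁺=35.8698, hold=32.8644 ⇒ V=35.8698 exercise | (k=5,j=2): S=141.8298, (K−S)⁺=6.3402, hold=10.9832 ⇒ V=10.9832 continue | (k=5,j=3): S=179.1243, (K−S)⁺=0.0000, hold=1.1817 ⇒ V=1.1817 continue | (k=5,j=4): S=226.2256, (K−S)⁺=0.0000, hold=0.0000 ⇒ V=0.0000 continue | (k=5,j=5): S=285.7122, (K−S)⁺=0.0000, hold=0.0000 ⇒ V=0.0000 continue  boundary S*=112.3002
step 4: (k=4,j=0): S=99.9279, (K−S)⁺=48.2421, hold=45.2367 ⇒ V=48.2421 exercise | (k=4,j=1): S=126.2043, (K−S)⁺=21.9657, hold=21.5047 ⇒ V=21.9657 exercise | (k=4,j=2): S=159.3900, (K−S)⁺=0.0000, hold=5.3893 ⇒ V=5.3893 continue | (k=4,j=3): S=201.3020, (K−S)⁺=0.0000, hold=0.5102 ⇒ V=0.5102 continue | (k=4,j=4): S=254.2349, (K−S)⁺=0.0000, hold=0.0000 ⇒ V=0.0000 continue  boundary S*=126.2043
step 3: (k=3,j=0): S=112.3002, (K−S)⁺=35.8698, hold=32.8644 ⇒ V=35.8698 exercise | (k=3,j=1): S=141.8298, (K−S)⁺=6.3402, hold=12.4365 ⇒ V=12.4365 continue | (k=3,j=2): S=179.1243, (K−S)⁺=0.0000, hold=2.6063 ⇒ V=2.6063 continue | (k=3,j=3): S=226.2256, (K−S)⁺=0.0000, hold=0.2203 ⇒ V=0.2203 continue  boundary S*=112.3002
step 2: (k=2,j=0): S=126.2043, (K−S)⁺=21.9657, hold=22.3011 ⇒ V=22.3011 continue | (k=2,j=1): S=159.3900, (K−S)⁺=0.0000, hold=6.7974 ⇒ V=6.7974 continue | (k=2,j=2): S=201.3020, (K−S)⁺=0.0000, hold=1.2459 ⇒ V=1.2459 continue  boundary S*=-
step 1: (k=1,j=0): S=141.8298, (K−S)⁺=6.3402, hold=13.3529 ⇒ V=13.3529 continue | (k=1,j=1): S=179.1243, (K−S)⁺=0.0000, hold=3.6174 ⇒ V=3.6174 continue  boundary S*=-
step 0: (k=0,j=0): S=159.3900, (K−S)⁺=0.0000, hold=7.7471 ⇒ V=7.7471 continue  boundary S*=-

price = 7.7471
boundary = - - - 112.3002 126.2043 112.3002 126.2043
tree:
7.7471
13.3529 3.6174
22.3011 6.7974 1.2459
35.8698 12.4365 2.6063 0.2203
48.2421 21.9657 5.3893 0.5102 0.0000
59.2512 35.8698 10.9832 1.1817 0.0000 0.0000
69.0475 48.2421 21.9657 2.7372 0.0000 0.0000 0.0000
77.7645 59.2512 35.8698 6.3402 0.0000 0.0000 0.0000 0.0000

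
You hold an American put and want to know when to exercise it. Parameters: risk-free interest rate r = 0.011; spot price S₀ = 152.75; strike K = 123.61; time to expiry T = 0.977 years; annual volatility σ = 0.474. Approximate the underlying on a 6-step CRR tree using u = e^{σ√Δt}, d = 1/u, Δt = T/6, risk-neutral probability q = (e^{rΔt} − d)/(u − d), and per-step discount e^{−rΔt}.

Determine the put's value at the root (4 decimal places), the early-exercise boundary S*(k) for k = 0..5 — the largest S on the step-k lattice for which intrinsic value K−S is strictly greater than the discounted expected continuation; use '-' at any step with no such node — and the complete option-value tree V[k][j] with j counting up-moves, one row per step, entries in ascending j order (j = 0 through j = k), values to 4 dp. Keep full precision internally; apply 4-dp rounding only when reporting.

price = 13.9382
boundary = - - - - 71.0737 86.0552
tree:
13.9382
20.4122 6.3001
29.0635 10.2124 1.6760
39.9528 16.2384 3.0921 0.0000
52.5363 25.1570 5.7045 0.0000 0.0000
64.9097 37.5548 10.5240 0.0000 0.0000 0.0000
75.1289 52.5363 19.4154 0.0000 0.0000 0.0000 0.0000

Δt=0.16283, u=1.21079, d=0.82591, q=0.45699, disc=e^(-rΔt)=0.99821
k=6 terminal: V=max(K-S,0) → 75.1289 52.5363 19.4154 0.0000 0.0000 0.0000 0.0000
k=5: j=0 S=58.7003 intr=64.9097 cont=64.6884 V=64.9097[EX]; j=1 S=86.0552 intr=37.5548 cont=37.3336 V=37.5548[EX]; j=2 S=126.1575 intr=0.0000 cont=10.5240 V=10.5240[hold]; j=3 S=184.9479 intr=0.0000 cont=0.0000 V=0.0000[hold]; j=4 S=271.1350 intr=0.0000 cont=0.0000 V=0.0000[hold]; j=5 S=397.4859 intr=0.0000 cont=0.0000 V=0.0000[hold]  S*(5)=86.0552
k=4: j=0 S=71.0737 intr=52.5363 cont=52.3151 V=52.5363[EX]; j=1 S=104.1946 intr=19.4154 cont=25.1570 V=25.1570[hold]; j=2 S=152.7500 intr=0.0000 cont=5.7045 V=5.7045[hold]; j=3 S=223.9327 intr=0.0000 cont=0.0000 V=0.0000[hold]; j=4 S=328.2870 intr=0.0000 cont=0.0000 V=0.0000[hold]  S*(4)=71.0737
k=3: j=0 S=86.0552 intr=37.5548 cont=39.9528 V=39.9528[hold]; j=1 S=126.1575 intr=0.0000 cont=16.2384 V=16.2384[hold]; j=2 S=184.9479 intr=0.0000 cont=3.0921 V=3.0921[hold]; j=3 S=271.1350 intr=0.0000 cont=0.0000 V=0.0000[hold]  S*(3)=-
k=2: j=0 S=104.1946 intr=19.4154 cont=29.0635 V=29.0635[hold]; j=1 S=152.7500 intr=0.0000 cont=10.2124 V=10.2124[hold]; j=2 S=223.9327 intr=0.0000 cont=1.6760 V=1.6760[hold]  S*(2)=-
k=1: j=0 S=126.1575 intr=0.0000 cont=20.4122 V=20.4122[hold]; j=1 S=184.9479 intr=0.0000 cont=6.3001 V=6.3001[hold]  S*(1)=-
k=0: j=0 S=152.7500 intr=0.0000 cont=13.9382 V=13.9382[hold]  S*(0)=-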